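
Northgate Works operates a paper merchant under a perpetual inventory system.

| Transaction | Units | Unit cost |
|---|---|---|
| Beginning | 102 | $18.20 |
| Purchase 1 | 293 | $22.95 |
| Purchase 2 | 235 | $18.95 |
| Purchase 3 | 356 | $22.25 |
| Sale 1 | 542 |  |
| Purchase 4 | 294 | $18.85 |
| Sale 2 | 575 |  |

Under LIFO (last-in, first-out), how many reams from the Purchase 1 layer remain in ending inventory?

61

Sale 1 (542) [LIFO — newest first]: 356 @ $22.25 + 186 @ $18.95 = $11,445.70
Sale 2 (575) [LIFO — newest first]: 294 @ $18.85 + 49 @ $18.95 + 232 @ $22.95 = $11,794.85
Total COGS = $11,445.70 + $11,794.85 = $23,240.55
Ending inventory: 102 @ $18.20 + 61 @ $22.95 = $3,256.35
Check: goods available $26,496.90 = COGS $23,240.55 + ending $3,256.35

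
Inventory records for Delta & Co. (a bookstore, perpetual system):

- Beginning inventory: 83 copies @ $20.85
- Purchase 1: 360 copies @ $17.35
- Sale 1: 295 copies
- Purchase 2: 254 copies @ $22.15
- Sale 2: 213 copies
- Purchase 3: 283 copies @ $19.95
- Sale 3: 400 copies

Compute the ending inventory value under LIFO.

Sale 1 (295) [LIFO — newest first]: 295 @ $17.35 = $5,118.25
Sale 2 (213) [LIFO — newest first]: 213 @ $22.15 = $4,717.95
Sale 3 (400) [LIFO — newest first]: 283 @ $19.95 + 41 @ $22.15 + 65 @ $17.35 + 11 @ $20.85 = $7,911.10
Total COGS = $5,118.25 + $4,717.95 + $7,911.10 = $17,747.30
Ending inventory: 72 @ $20.85 = $1,501.20

Ending inventory = $1,501.20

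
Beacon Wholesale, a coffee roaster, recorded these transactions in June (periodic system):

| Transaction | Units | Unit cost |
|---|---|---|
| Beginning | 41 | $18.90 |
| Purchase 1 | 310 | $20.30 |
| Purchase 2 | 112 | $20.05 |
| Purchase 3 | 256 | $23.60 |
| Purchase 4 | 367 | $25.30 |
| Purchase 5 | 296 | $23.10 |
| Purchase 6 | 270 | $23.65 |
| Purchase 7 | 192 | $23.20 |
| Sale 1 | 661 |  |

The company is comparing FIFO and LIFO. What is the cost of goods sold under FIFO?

COGS = $13,986.30

FIFO COGS: 41 @ $18.90 + 310 @ $20.30 + 112 @ $20.05 + 198 @ $23.60 = $13,986.30
LIFO COGS: 192 @ $23.20 + 270 @ $23.65 + 199 @ $23.10 = $15,436.80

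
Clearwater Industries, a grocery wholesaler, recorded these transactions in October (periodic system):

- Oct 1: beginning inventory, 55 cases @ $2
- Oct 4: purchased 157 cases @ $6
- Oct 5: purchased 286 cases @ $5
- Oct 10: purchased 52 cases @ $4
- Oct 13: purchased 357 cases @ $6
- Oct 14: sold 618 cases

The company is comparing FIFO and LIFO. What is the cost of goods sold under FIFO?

FIFO COGS: 55 @ $2 + 157 @ $6 + 286 @ $5 + 52 @ $4 + 68 @ $6 = $3,098
LIFO COGS: 357 @ $6 + 52 @ $4 + 209 @ $5 = $3,395

COGS = $3,098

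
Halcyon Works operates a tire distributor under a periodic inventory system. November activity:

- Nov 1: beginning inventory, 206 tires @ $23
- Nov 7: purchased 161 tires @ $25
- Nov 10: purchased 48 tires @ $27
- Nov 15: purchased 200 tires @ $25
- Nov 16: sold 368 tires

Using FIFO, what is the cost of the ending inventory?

Nov 16, 368 sold [FIFO — oldest first]: 206 @ $23 + 161 @ $25 + 1 @ $27 = $8,790
Ending inventory: 47 @ $27 + 200 @ $25 = $6,269

Ending inventory = $6,269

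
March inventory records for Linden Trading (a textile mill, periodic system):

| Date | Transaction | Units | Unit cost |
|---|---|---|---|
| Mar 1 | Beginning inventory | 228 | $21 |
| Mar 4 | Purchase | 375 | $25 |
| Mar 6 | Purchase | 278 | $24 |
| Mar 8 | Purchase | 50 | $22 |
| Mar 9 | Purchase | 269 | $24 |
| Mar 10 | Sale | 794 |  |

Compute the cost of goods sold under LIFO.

COGS = $19,153

Mar 10, 794 sold [LIFO — newest first]: 269 @ $24 + 50 @ $22 + 278 @ $24 + 197 @ $25 = $19,153
Ending inventory: 228 @ $21 + 178 @ $25 = $9,238
Check: goods available $28,391 = COGS $19,153 + ending $9,238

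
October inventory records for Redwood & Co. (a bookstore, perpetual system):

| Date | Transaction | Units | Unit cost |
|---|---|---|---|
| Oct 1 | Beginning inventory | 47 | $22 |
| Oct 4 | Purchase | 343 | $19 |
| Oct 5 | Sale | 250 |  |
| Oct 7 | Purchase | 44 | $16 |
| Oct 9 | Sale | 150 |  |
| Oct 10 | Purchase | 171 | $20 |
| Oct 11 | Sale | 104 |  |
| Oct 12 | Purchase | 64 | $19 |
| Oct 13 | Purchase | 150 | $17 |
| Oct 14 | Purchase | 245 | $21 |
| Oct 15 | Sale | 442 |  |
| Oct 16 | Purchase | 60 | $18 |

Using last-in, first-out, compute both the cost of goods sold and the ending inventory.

COGS = $18,175; ending inventory = $3,491

Oct 5, 250 sold [LIFO — newest first]: 250 @ $19 = $4,750
Oct 9, 150 sold [LIFO — newest first]: 44 @ $16 + 93 @ $19 + 13 @ $22 = $2,757
Oct 11, 104 sold [LIFO — newest first]: 104 @ $20 = $2,080
Oct 15, 442 sold [LIFO — newest first]: 245 @ $21 + 150 @ $17 + 47 @ $19 = $8,588
Total COGS = $4,750 + $2,757 + $2,080 + $8,588 = $18,175
Ending inventory: 34 @ $22 + 67 @ $20 + 17 @ $19 + 60 @ $18 = $3,491
Check: goods available $21,666 = COGS $18,175 + ending $3,491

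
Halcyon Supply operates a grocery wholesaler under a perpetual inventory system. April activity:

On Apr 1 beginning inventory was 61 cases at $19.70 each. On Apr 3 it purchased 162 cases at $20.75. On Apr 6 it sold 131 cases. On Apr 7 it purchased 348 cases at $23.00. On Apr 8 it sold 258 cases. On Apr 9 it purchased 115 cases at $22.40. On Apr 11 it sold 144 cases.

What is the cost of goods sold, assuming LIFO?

COGS = $11,895.25

Apr 6, 131 sold [LIFO — newest first]: 131 @ $20.75 = $2,718.25
Apr 8, 258 sold [LIFO — newest first]: 258 @ $23.00 = $5,934.00
Apr 11, 144 sold [LIFO — newest first]: 115 @ $22.40 + 29 @ $23.00 = $3,243.00
Total COGS = $2,718.25 + $5,934.00 + $3,243.00 = $11,895.25
Ending inventory: 61 @ $19.70 + 31 @ $20.75 + 61 @ $23.00 = $3,247.95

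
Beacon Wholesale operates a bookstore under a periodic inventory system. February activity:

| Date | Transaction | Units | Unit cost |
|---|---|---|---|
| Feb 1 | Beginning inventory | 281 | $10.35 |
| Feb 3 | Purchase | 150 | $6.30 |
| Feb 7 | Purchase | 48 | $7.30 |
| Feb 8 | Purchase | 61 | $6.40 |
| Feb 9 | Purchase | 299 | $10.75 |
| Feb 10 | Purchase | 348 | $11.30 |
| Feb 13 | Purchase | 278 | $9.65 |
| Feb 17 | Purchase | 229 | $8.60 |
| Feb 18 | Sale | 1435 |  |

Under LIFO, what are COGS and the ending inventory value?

COGS = $13,712.25; ending inventory = $2,680.65

Feb 18, 1435 sold [LIFO — newest first]: 229 @ $8.60 + 278 @ $9.65 + 348 @ $11.30 + 299 @ $10.75 + 61 @ $6.40 + 48 @ $7.30 + 150 @ $6.30 + 22 @ $10.35 = $13,712.25
Ending inventory: 259 @ $10.35 = $2,680.65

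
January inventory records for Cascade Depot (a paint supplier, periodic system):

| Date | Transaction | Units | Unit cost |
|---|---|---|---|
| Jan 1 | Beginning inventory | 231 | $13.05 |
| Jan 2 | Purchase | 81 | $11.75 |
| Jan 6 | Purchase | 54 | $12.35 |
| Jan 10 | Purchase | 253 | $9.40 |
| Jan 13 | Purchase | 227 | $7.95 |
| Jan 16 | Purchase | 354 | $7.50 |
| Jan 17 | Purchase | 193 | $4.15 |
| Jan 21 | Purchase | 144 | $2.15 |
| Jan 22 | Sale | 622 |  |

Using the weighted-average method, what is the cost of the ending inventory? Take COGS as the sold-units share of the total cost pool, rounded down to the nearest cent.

Jan 22, sell 622: 622/1537 × $12,581.60 → $5,091.57
Ending inventory (cost pool remaining) = $7,490.03
Check: goods available $12,581.60 = COGS $5,091.57 + ending $7,490.03

Ending inventory = $7,490.03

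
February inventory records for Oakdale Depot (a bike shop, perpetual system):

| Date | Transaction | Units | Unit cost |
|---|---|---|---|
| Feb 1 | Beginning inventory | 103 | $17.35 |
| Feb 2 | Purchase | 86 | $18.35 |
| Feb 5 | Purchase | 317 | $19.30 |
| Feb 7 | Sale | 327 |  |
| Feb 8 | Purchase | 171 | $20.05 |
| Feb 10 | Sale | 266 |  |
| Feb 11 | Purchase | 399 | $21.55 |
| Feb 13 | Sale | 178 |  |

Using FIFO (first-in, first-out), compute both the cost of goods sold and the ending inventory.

COGS = $14,937.50; ending inventory = $6,572.75

Feb 7, 327 sold [FIFO — oldest first]: 103 @ $17.35 + 86 @ $18.35 + 138 @ $19.30 = $6,028.55
Feb 10, 266 sold [FIFO — oldest first]: 179 @ $19.30 + 87 @ $20.05 = $5,199.05
Feb 13, 178 sold [FIFO — oldest first]: 84 @ $20.05 + 94 @ $21.55 = $3,709.90
Total COGS = $6,028.55 + $5,199.05 + $3,709.90 = $14,937.50
Ending inventory: 305 @ $21.55 = $6,572.75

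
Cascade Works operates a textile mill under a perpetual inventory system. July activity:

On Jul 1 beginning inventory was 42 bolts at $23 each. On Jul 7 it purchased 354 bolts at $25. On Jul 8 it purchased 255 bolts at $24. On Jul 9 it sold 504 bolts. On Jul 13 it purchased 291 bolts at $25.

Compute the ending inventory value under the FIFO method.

Ending inventory = $10,803

Jul 9, 504 sold [FIFO — oldest first]: 42 @ $23 + 354 @ $25 + 108 @ $24 = $12,408
Ending inventory: 147 @ $24 + 291 @ $25 = $10,803
Check: goods available $23,211 = COGS $12,408 + ending $10,803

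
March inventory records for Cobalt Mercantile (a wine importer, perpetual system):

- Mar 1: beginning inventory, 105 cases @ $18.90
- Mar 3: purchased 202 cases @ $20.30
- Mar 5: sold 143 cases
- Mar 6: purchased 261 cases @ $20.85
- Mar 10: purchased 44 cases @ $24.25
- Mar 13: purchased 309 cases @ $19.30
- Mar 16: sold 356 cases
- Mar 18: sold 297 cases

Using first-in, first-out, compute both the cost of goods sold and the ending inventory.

COGS = $16,145.15; ending inventory = $2,412.50

Mar 5, 143 sold [FIFO — oldest first]: 105 @ $18.90 + 38 @ $20.30 = $2,755.90
Mar 16, 356 sold [FIFO — oldest first]: 164 @ $20.30 + 192 @ $20.85 = $7,332.40
Mar 18, 297 sold [FIFO — oldest first]: 69 @ $20.85 + 44 @ $24.25 + 184 @ $19.30 = $6,056.85
Total COGS = $2,755.90 + $7,332.40 + $6,056.85 = $16,145.15
Ending inventory: 125 @ $19.30 = $2,412.50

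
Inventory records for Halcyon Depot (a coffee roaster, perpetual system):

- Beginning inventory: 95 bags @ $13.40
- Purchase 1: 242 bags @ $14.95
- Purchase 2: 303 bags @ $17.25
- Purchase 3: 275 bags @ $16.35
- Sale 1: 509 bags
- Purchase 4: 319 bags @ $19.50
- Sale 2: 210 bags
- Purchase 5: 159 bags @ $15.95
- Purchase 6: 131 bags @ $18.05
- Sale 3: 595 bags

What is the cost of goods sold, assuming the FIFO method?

COGS = $22,110.40

Sale 1 (509) [FIFO — oldest first]: 95 @ $13.40 + 242 @ $14.95 + 172 @ $17.25 = $7,857.90
Sale 2 (210) [FIFO — oldest first]: 131 @ $17.25 + 79 @ $16.35 = $3,551.40
Sale 3 (595) [FIFO — oldest first]: 196 @ $16.35 + 319 @ $19.50 + 80 @ $15.95 = $10,701.10
Total COGS = $7,857.90 + $3,551.40 + $10,701.10 = $22,110.40
Ending inventory: 79 @ $15.95 + 131 @ $18.05 = $3,624.60
Check: goods available $25,735.00 = COGS $22,110.40 + ending $3,624.60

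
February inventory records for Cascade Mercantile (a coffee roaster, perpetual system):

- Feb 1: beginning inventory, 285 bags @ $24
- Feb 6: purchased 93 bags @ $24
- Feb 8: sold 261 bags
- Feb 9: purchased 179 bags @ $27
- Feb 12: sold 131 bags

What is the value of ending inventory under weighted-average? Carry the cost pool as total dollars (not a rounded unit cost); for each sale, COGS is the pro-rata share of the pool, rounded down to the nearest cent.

Ending inventory = $4,259.35

After Feb 1: 285 on hand, pool $6,840.00 (≈ $24.0000 each)
After Feb 6: 378 on hand, pool $9,072.00 (≈ $24.0000 each)
Feb 8, sell 261: 261/378 × $9,072.00 → $6,264.00
After Feb 9: 296 on hand, pool $7,641.00 (≈ $25.8142 each)
Feb 12, sell 131: 131/296 × $7,641.00 → $3,381.65
Total COGS = $6,264.00 + $3,381.65 = $9,645.65
Ending inventory (cost pool remaining) = $4,259.35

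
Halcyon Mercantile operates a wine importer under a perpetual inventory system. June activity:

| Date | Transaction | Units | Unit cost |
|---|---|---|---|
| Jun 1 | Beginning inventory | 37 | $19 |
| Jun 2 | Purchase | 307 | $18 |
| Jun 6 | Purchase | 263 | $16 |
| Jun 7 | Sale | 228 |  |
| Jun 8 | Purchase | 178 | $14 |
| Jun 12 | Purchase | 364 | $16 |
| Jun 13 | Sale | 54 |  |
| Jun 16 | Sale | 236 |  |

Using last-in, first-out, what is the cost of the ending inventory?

Jun 7, 228 sold [LIFO — newest first]: 228 @ $16 = $3,648
Jun 13, 54 sold [LIFO — newest first]: 54 @ $16 = $864
Jun 16, 236 sold [LIFO — newest first]: 236 @ $16 = $3,776
Total COGS = $3,648 + $864 + $3,776 = $8,288
Ending inventory: 37 @ $19 + 307 @ $18 + 35 @ $16 + 178 @ $14 + 74 @ $16 = $10,465
Check: goods available $18,753 = COGS $8,288 + ending $10,465

Ending inventory = $10,465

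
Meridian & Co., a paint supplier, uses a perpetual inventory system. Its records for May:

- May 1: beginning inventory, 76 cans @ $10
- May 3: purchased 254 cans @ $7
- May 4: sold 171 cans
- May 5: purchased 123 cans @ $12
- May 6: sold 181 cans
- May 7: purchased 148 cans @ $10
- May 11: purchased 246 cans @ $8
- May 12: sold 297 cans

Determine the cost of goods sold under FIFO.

COGS = $5,878

May 4, 171 sold [FIFO — oldest first]: 76 @ $10 + 95 @ $7 = $1,425
May 6, 181 sold [FIFO — oldest first]: 159 @ $7 + 22 @ $12 = $1,377
May 12, 297 sold [FIFO — oldest first]: 101 @ $12 + 148 @ $10 + 48 @ $8 = $3,076
Total COGS = $1,425 + $1,377 + $3,076 = $5,878
Ending inventory: 198 @ $8 = $1,584
Check: goods available $7,462 = COGS $5,878 + ending $1,584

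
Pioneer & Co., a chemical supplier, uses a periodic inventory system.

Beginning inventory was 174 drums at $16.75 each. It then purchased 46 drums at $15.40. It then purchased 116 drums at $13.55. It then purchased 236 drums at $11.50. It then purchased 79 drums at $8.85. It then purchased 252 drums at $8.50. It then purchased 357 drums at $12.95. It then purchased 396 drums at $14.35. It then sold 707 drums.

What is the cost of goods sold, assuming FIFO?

Sale 1 (707) [FIFO — oldest first]: 174 @ $16.75 + 46 @ $15.40 + 116 @ $13.55 + 236 @ $11.50 + 79 @ $8.85 + 56 @ $8.50 = $9,083.85
Ending inventory: 196 @ $8.50 + 357 @ $12.95 + 396 @ $14.35 = $11,971.75

COGS = $9,083.85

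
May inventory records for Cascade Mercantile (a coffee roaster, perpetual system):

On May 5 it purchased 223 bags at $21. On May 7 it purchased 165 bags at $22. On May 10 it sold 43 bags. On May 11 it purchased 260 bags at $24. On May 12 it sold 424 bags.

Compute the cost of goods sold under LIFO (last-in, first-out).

COGS = $10,752

May 10, 43 sold [LIFO — newest first]: 43 @ $22 = $946
May 12, 424 sold [LIFO — newest first]: 260 @ $24 + 122 @ $22 + 42 @ $21 = $9,806
Total COGS = $946 + $9,806 = $10,752
Ending inventory: 181 @ $21 = $3,801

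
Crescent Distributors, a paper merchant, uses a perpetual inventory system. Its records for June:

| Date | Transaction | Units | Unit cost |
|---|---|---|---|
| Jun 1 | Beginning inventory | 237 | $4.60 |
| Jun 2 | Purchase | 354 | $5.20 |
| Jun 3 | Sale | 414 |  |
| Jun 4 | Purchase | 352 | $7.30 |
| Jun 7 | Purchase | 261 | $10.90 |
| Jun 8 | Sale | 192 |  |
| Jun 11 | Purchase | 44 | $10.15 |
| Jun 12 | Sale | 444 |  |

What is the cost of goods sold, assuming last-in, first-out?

Jun 3, 414 sold [LIFO — newest first]: 354 @ $5.20 + 60 @ $4.60 = $2,116.80
Jun 8, 192 sold [LIFO — newest first]: 192 @ $10.90 = $2,092.80
Jun 12, 444 sold [LIFO — newest first]: 44 @ $10.15 + 69 @ $10.90 + 331 @ $7.30 = $3,615.00
Total COGS = $2,116.80 + $2,092.80 + $3,615.00 = $7,824.60
Ending inventory: 177 @ $4.60 + 21 @ $7.30 = $967.50
Check: goods available $8,792.10 = COGS $7,824.60 + ending $967.50

COGS = $7,824.60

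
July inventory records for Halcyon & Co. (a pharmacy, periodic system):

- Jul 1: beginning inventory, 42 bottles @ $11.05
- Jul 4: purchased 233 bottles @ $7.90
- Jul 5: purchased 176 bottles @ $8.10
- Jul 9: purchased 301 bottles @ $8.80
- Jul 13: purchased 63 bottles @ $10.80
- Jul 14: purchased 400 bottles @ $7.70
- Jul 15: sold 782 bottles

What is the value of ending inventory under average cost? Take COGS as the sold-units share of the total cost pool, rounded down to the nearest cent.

Jul 15, sell 782: 782/1215 × $10,139.60 → $6,526.06
Ending inventory (cost pool remaining) = $3,613.54

Ending inventory = $3,613.54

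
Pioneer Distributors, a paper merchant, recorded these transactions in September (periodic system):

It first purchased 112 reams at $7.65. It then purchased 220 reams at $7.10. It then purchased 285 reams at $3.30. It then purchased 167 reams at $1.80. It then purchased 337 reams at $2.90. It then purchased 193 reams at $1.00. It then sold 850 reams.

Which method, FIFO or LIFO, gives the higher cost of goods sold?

FIFO

FIFO COGS: 112 @ $7.65 + 220 @ $7.10 + 285 @ $3.30 + 167 @ $1.80 + 66 @ $2.90 = $3,851.30
LIFO COGS: 193 @ $1.00 + 337 @ $2.90 + 167 @ $1.80 + 153 @ $3.30 = $1,975.80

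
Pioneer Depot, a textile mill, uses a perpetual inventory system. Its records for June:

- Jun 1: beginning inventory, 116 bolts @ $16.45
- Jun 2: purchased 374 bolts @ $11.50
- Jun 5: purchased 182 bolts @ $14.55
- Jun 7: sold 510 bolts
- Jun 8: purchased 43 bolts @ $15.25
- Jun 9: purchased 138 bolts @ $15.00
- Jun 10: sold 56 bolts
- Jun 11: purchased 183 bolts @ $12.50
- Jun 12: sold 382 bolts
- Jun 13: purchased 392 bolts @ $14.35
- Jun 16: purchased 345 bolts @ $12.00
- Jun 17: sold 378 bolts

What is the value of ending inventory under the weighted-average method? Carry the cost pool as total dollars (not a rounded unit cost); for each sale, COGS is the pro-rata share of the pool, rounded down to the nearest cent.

Ending inventory = $5,935.65

After Jun 1: 116 on hand, pool $1,908.20 (≈ $16.4500 each)
After Jun 2: 490 on hand, pool $6,209.20 (≈ $12.6718 each)
After Jun 5: 672 on hand, pool $8,857.30 (≈ $13.1805 each)
Jun 7, sell 510: 510/672 × $8,857.30 → $6,722.05
After Jun 8: 205 on hand, pool $2,791.00 (≈ $13.6146 each)
After Jun 9: 343 on hand, pool $4,861.00 (≈ $14.1720 each)
Jun 10, sell 56: 56/343 × $4,861.00 → $793.63
After Jun 11: 470 on hand, pool $6,354.87 (≈ $13.5210 each)
Jun 12, sell 382: 382/470 × $6,354.87 → $5,165.02
After Jun 13: 480 on hand, pool $6,815.05 (≈ $14.1980 each)
After Jun 16: 825 on hand, pool $10,955.05 (≈ $13.2788 each)
Jun 17, sell 378: 378/825 × $10,955.05 → $5,019.40
Total COGS = $6,722.05 + $793.63 + $5,165.02 + $5,019.40 = $17,700.10
Ending inventory (cost pool remaining) = $5,935.65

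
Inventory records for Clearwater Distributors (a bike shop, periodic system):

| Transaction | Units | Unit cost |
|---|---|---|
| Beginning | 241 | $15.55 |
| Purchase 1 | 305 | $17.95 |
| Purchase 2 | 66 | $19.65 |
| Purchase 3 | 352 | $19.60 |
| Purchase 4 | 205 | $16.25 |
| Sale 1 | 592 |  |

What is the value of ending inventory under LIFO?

Sale 1 (592) [LIFO — newest first]: 205 @ $16.25 + 352 @ $19.60 + 35 @ $19.65 = $10,918.20
Ending inventory: 241 @ $15.55 + 305 @ $17.95 + 31 @ $19.65 = $9,831.45
Check: goods available $20,749.65 = COGS $10,918.20 + ending $9,831.45

Ending inventory = $9,831.45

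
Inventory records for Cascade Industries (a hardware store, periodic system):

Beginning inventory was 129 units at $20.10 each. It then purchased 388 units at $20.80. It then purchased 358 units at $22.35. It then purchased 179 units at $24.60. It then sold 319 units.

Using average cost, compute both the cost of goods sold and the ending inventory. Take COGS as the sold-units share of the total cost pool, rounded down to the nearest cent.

Sale 1, sell 319: 319/1054 × $23,068.00 → $6,981.68
Ending inventory (cost pool remaining) = $16,086.32

COGS = $6,981.68; ending inventory = $16,086.32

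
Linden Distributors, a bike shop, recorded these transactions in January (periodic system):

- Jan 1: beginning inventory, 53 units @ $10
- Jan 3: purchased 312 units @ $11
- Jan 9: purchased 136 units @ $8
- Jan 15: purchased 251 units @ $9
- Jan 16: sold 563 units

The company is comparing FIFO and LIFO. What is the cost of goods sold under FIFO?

COGS = $5,608

FIFO COGS: 53 @ $10 + 312 @ $11 + 136 @ $8 + 62 @ $9 = $5,608
LIFO COGS: 251 @ $9 + 136 @ $8 + 176 @ $11 = $5,283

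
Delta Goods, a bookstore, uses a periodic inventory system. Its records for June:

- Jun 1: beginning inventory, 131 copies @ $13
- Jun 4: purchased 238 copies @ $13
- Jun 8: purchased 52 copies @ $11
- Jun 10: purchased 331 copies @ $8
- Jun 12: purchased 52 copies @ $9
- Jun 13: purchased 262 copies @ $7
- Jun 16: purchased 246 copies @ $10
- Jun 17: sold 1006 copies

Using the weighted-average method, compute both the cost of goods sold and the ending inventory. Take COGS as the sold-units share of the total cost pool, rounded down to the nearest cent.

Jun 17, sell 1006: 1006/1312 × $12,779.00 → $9,798.53
Ending inventory (cost pool remaining) = $2,980.47
Check: goods available $12,779.00 = COGS $9,798.53 + ending $2,980.47

COGS = $9,798.53; ending inventory = $2,980.47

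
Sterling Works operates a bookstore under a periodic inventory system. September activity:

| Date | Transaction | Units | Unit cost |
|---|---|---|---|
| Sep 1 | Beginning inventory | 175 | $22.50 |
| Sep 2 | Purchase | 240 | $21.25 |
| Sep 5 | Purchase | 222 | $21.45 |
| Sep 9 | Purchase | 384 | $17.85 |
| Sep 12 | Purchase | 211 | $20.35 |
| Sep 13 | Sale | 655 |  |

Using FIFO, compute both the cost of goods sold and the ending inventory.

Sep 13, 655 sold [FIFO — oldest first]: 175 @ $22.50 + 240 @ $21.25 + 222 @ $21.45 + 18 @ $17.85 = $14,120.70
Ending inventory: 366 @ $17.85 + 211 @ $20.35 = $10,826.95

COGS = $14,120.70; ending inventory = $10,826.95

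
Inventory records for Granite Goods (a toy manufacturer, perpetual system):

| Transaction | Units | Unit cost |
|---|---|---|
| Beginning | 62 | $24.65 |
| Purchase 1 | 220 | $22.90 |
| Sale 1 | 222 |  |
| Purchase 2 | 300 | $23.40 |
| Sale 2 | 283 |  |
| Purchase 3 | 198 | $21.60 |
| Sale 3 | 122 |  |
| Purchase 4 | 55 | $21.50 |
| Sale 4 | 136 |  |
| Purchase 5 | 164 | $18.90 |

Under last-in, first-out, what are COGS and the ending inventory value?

COGS = $17,285.80; ending inventory = $4,859.40

Sale 1 (222) [LIFO — newest first]: 220 @ $22.90 + 2 @ $24.65 = $5,087.30
Sale 2 (283) [LIFO — newest first]: 283 @ $23.40 = $6,622.20
Sale 3 (122) [LIFO — newest first]: 122 @ $21.60 = $2,635.20
Sale 4 (136) [LIFO — newest first]: 55 @ $21.50 + 76 @ $21.60 + 5 @ $23.40 = $2,941.10
Total COGS = $5,087.30 + $6,622.20 + $2,635.20 + $2,941.10 = $17,285.80
Ending inventory: 60 @ $24.65 + 12 @ $23.40 + 164 @ $18.90 = $4,859.40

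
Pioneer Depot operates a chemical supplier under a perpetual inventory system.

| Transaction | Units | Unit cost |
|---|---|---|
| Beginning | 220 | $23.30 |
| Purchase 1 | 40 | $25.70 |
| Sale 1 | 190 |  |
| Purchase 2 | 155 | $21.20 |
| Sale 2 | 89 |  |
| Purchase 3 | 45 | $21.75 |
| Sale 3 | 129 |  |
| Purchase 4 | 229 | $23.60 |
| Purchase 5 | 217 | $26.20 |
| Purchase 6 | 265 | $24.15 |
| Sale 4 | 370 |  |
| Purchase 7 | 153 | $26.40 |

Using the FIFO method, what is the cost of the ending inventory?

Ending inventory = $13,792.55

Sale 1 (190) [FIFO — oldest first]: 190 @ $23.30 = $4,427.00
Sale 2 (89) [FIFO — oldest first]: 30 @ $23.30 + 40 @ $25.70 + 19 @ $21.20 = $2,129.80
Sale 3 (129) [FIFO — oldest first]: 129 @ $21.20 = $2,734.80
Sale 4 (370) [FIFO — oldest first]: 7 @ $21.20 + 45 @ $21.75 + 229 @ $23.60 + 89 @ $26.20 = $8,863.35
Total COGS = $4,427.00 + $2,129.80 + $2,734.80 + $8,863.35 = $18,154.95
Ending inventory: 128 @ $26.20 + 265 @ $24.15 + 153 @ $26.40 = $13,792.55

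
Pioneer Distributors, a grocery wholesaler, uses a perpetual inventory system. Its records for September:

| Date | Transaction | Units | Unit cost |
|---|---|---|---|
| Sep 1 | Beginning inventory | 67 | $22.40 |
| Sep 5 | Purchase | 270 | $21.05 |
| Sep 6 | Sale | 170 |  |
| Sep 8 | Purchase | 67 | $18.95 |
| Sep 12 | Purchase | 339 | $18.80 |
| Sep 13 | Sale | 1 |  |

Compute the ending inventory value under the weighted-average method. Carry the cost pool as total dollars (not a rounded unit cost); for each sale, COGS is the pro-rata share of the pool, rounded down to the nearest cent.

Ending inventory = $11,183.48

After Sep 1: 67 on hand, pool $1,500.80 (≈ $22.4000 each)
After Sep 5: 337 on hand, pool $7,184.30 (≈ $21.3184 each)
Sep 6, sell 170: 170/337 × $7,184.30 → $3,624.12
After Sep 8: 234 on hand, pool $4,829.83 (≈ $20.6403 each)
After Sep 12: 573 on hand, pool $11,203.03 (≈ $19.5515 each)
Sep 13, sell 1: 1/573 × $11,203.03 → $19.55
Total COGS = $3,624.12 + $19.55 = $3,643.67
Ending inventory (cost pool remaining) = $11,183.48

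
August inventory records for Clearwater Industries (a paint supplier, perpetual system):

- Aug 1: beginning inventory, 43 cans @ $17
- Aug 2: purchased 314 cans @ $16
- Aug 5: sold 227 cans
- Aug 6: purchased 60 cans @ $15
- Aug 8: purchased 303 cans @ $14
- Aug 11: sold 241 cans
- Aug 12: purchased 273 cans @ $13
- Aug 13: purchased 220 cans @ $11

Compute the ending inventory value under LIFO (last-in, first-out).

Aug 5, 227 sold [LIFO — newest first]: 227 @ $16 = $3,632
Aug 11, 241 sold [LIFO — newest first]: 241 @ $14 = $3,374
Total COGS = $3,632 + $3,374 = $7,006
Ending inventory: 43 @ $17 + 87 @ $16 + 60 @ $15 + 62 @ $14 + 273 @ $13 + 220 @ $11 = $9,860

Ending inventory = $9,860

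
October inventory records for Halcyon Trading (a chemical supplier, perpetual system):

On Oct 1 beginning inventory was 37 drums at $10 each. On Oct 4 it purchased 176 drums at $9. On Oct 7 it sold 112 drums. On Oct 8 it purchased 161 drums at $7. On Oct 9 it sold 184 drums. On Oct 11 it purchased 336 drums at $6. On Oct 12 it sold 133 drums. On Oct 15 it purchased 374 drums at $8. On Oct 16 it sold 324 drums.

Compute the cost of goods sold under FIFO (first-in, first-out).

Oct 7, 112 sold [FIFO — oldest first]: 37 @ $10 + 75 @ $9 = $1,045
Oct 9, 184 sold [FIFO — oldest first]: 101 @ $9 + 83 @ $7 = $1,490
Oct 12, 133 sold [FIFO — oldest first]: 78 @ $7 + 55 @ $6 = $876
Oct 16, 324 sold [FIFO — oldest first]: 281 @ $6 + 43 @ $8 = $2,030
Total COGS = $1,045 + $1,490 + $876 + $2,030 = $5,441
Ending inventory: 331 @ $8 = $2,648
Check: goods available $8,089 = COGS $5,441 + ending $2,648

COGS = $5,441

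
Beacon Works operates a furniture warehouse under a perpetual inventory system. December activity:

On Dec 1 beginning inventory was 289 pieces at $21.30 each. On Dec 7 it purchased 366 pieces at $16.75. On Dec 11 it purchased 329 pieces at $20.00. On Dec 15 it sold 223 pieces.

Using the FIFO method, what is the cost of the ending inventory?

Ending inventory = $14,116.30

Dec 15, 223 sold [FIFO — oldest first]: 223 @ $21.30 = $4,749.90
Ending inventory: 66 @ $21.30 + 366 @ $16.75 + 329 @ $20.00 = $14,116.30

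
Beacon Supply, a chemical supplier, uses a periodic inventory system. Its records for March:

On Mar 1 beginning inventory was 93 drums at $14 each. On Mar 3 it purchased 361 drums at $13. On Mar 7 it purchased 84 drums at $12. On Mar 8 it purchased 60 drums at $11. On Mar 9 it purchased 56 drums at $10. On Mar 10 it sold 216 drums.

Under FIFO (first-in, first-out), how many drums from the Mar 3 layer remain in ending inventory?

238

Mar 10, 216 sold [FIFO — oldest first]: 93 @ $14 + 123 @ $13 = $2,901
Ending inventory: 238 @ $13 + 84 @ $12 + 60 @ $11 + 56 @ $10 = $5,322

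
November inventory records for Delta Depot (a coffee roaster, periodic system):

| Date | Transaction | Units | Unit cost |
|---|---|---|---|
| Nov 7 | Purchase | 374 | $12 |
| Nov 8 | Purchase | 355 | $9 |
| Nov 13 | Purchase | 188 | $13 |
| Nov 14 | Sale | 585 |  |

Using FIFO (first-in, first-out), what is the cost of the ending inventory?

Ending inventory = $3,740

Nov 14, 585 sold [FIFO — oldest first]: 374 @ $12 + 211 @ $9 = $6,387
Ending inventory: 144 @ $9 + 188 @ $13 = $3,740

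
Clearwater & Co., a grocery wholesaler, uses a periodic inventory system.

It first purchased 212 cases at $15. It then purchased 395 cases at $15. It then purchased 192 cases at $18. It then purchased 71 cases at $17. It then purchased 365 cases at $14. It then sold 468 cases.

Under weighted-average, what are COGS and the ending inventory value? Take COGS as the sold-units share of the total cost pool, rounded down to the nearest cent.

Sale 1, sell 468: 468/1235 × $18,878.00 → $7,153.76
Ending inventory (cost pool remaining) = $11,724.24

COGS = $7,153.76; ending inventory = $11,724.24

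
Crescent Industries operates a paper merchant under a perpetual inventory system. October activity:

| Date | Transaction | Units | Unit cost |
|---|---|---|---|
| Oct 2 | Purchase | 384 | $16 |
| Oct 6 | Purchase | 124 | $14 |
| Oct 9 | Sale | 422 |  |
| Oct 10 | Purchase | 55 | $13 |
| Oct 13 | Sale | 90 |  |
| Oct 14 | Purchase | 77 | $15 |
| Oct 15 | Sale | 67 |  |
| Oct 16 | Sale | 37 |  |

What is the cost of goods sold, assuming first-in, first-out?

COGS = $9,390

Oct 9, 422 sold [FIFO — oldest first]: 384 @ $16 + 38 @ $14 = $6,676
Oct 13, 90 sold [FIFO — oldest first]: 86 @ $14 + 4 @ $13 = $1,256
Oct 15, 67 sold [FIFO — oldest first]: 51 @ $13 + 16 @ $15 = $903
Oct 16, 37 sold [FIFO — oldest first]: 37 @ $15 = $555
Total COGS = $6,676 + $1,256 + $903 + $555 = $9,390
Ending inventory: 24 @ $15 = $360
Check: goods available $9,750 = COGS $9,390 + ending $360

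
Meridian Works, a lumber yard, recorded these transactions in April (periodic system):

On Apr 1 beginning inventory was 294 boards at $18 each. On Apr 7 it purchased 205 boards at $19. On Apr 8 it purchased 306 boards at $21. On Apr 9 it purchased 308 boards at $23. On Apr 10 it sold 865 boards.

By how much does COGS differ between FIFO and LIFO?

$1,240

FIFO COGS: 294 @ $18 + 205 @ $19 + 306 @ $21 + 60 @ $23 = $16,993
LIFO COGS: 308 @ $23 + 306 @ $21 + 205 @ $19 + 46 @ $18 = $18,233
Difference = |$16,993 − $18,233| = $1,240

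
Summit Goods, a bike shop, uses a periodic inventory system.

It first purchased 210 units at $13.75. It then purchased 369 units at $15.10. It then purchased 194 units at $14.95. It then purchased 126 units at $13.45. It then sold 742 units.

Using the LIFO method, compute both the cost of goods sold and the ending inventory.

Sale 1 (742) [LIFO — newest first]: 126 @ $13.45 + 194 @ $14.95 + 369 @ $15.10 + 53 @ $13.75 = $10,895.65
Ending inventory: 157 @ $13.75 = $2,158.75
Check: goods available $13,054.40 = COGS $10,895.65 + ending $2,158.75

COGS = $10,895.65; ending inventory = $2,158.75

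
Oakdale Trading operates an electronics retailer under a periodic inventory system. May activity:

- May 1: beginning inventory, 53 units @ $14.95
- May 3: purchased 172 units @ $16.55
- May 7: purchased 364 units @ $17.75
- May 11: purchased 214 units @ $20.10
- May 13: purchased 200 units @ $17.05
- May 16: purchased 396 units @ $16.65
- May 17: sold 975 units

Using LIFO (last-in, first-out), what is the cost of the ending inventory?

May 17, 975 sold [LIFO — newest first]: 396 @ $16.65 + 200 @ $17.05 + 214 @ $20.10 + 165 @ $17.75 = $17,233.55
Ending inventory: 53 @ $14.95 + 172 @ $16.55 + 199 @ $17.75 = $7,171.20
Check: goods available $24,404.75 = COGS $17,233.55 + ending $7,171.20

Ending inventory = $7,171.20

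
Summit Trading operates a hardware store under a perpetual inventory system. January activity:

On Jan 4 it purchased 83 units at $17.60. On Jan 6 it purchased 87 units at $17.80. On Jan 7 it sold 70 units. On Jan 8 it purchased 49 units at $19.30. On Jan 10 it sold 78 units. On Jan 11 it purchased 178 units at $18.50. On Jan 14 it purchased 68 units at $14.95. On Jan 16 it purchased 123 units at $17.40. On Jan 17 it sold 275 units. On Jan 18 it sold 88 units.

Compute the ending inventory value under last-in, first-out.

Ending inventory = $1,360.60

Jan 7, 70 sold [LIFO — newest first]: 70 @ $17.80 = $1,246.00
Jan 10, 78 sold [LIFO — newest first]: 49 @ $19.30 + 17 @ $17.80 + 12 @ $17.60 = $1,459.50
Jan 17, 275 sold [LIFO — newest first]: 123 @ $17.40 + 68 @ $14.95 + 84 @ $18.50 = $4,710.80
Jan 18, 88 sold [LIFO — newest first]: 88 @ $18.50 = $1,628.00
Total COGS = $1,246.00 + $1,459.50 + $4,710.80 + $1,628.00 = $9,044.30
Ending inventory: 71 @ $17.60 + 6 @ $18.50 = $1,360.60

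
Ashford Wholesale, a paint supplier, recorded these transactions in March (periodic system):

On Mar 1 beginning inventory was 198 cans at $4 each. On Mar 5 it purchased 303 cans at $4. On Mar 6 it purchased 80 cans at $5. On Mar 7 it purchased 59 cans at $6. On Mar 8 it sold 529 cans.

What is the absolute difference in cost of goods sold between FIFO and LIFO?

$170

FIFO COGS: 198 @ $4 + 303 @ $4 + 28 @ $5 = $2,144
LIFO COGS: 59 @ $6 + 80 @ $5 + 303 @ $4 + 87 @ $4 = $2,314
Difference = |$2,144 − $2,314| = $170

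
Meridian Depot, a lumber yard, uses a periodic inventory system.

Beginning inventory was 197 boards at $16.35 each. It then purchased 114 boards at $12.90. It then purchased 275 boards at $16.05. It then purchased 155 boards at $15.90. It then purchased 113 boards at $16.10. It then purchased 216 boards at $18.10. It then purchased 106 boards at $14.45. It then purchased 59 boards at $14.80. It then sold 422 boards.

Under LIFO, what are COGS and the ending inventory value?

COGS = $6,974.60; ending inventory = $12,729.00

Sale 1 (422) [LIFO — newest first]: 59 @ $14.80 + 106 @ $14.45 + 216 @ $18.10 + 41 @ $16.10 = $6,974.60
Ending inventory: 197 @ $16.35 + 114 @ $12.90 + 275 @ $16.05 + 155 @ $15.90 + 72 @ $16.10 = $12,729.00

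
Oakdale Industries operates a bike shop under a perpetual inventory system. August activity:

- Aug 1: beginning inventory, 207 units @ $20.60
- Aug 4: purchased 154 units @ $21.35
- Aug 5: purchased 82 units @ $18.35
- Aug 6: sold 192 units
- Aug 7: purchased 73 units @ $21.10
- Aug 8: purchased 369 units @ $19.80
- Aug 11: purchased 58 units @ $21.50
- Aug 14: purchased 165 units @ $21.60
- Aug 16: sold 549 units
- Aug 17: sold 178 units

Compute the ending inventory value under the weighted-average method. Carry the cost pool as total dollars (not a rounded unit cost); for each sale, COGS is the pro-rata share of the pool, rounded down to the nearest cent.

Ending inventory = $3,876.78

After Aug 1: 207 on hand, pool $4,264.20 (≈ $20.6000 each)
After Aug 4: 361 on hand, pool $7,552.10 (≈ $20.9199 each)
After Aug 5: 443 on hand, pool $9,056.80 (≈ $20.4442 each)
Aug 6, sell 192: 192/443 × $9,056.80 → $3,925.29
After Aug 7: 324 on hand, pool $6,671.81 (≈ $20.5920 each)
After Aug 8: 693 on hand, pool $13,978.01 (≈ $20.1703 each)
After Aug 11: 751 on hand, pool $15,225.01 (≈ $20.2730 each)
After Aug 14: 916 on hand, pool $18,789.01 (≈ $20.5120 each)
Aug 16, sell 549: 549/916 × $18,789.01 → $11,261.09
Aug 17, sell 178: 178/367 × $7,527.92 → $3,651.14
Total COGS = $3,925.29 + $11,261.09 + $3,651.14 = $18,837.52
Ending inventory (cost pool remaining) = $3,876.78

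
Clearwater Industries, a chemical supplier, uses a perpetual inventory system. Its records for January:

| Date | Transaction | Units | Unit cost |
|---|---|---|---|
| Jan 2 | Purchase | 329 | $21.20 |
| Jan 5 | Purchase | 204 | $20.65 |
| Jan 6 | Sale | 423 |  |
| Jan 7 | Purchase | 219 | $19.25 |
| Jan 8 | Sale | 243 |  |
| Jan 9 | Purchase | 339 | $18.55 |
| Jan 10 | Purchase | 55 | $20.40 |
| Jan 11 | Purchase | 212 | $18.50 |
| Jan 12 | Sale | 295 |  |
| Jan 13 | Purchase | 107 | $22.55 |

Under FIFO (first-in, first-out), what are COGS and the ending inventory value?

Jan 6, 423 sold [FIFO — oldest first]: 329 @ $21.20 + 94 @ $20.65 = $8,915.90
Jan 8, 243 sold [FIFO — oldest first]: 110 @ $20.65 + 133 @ $19.25 = $4,831.75
Jan 12, 295 sold [FIFO — oldest first]: 86 @ $19.25 + 209 @ $18.55 = $5,532.45
Total COGS = $8,915.90 + $4,831.75 + $5,532.45 = $19,280.10
Ending inventory: 130 @ $18.55 + 55 @ $20.40 + 212 @ $18.50 + 107 @ $22.55 = $9,868.35

COGS = $19,280.10; ending inventory = $9,868.35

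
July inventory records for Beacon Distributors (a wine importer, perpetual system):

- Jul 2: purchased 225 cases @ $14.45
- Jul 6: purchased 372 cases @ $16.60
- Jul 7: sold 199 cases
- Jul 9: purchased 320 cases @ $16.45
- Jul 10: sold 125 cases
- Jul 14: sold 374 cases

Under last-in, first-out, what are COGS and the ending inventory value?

COGS = $11,525.90; ending inventory = $3,164.55

Jul 7, 199 sold [LIFO — newest first]: 199 @ $16.60 = $3,303.40
Jul 10, 125 sold [LIFO — newest first]: 125 @ $16.45 = $2,056.25
Jul 14, 374 sold [LIFO — newest first]: 195 @ $16.45 + 173 @ $16.60 + 6 @ $14.45 = $6,166.25
Total COGS = $3,303.40 + $2,056.25 + $6,166.25 = $11,525.90
Ending inventory: 219 @ $14.45 = $3,164.55
Check: goods available $14,690.45 = COGS $11,525.90 + ending $3,164.55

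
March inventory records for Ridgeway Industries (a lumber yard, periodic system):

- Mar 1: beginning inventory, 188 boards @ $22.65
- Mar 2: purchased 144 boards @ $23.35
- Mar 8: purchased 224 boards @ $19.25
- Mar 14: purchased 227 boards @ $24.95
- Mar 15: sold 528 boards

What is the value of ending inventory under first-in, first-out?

Mar 15, 528 sold [FIFO — oldest first]: 188 @ $22.65 + 144 @ $23.35 + 196 @ $19.25 = $11,393.60
Ending inventory: 28 @ $19.25 + 227 @ $24.95 = $6,202.65

Ending inventory = $6,202.65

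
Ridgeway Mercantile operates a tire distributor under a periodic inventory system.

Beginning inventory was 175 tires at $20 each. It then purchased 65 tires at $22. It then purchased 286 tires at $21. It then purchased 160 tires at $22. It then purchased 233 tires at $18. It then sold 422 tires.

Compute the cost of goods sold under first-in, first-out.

COGS = $8,752

Sale 1 (422) [FIFO — oldest first]: 175 @ $20 + 65 @ $22 + 182 @ $21 = $8,752
Ending inventory: 104 @ $21 + 160 @ $22 + 233 @ $18 = $9,898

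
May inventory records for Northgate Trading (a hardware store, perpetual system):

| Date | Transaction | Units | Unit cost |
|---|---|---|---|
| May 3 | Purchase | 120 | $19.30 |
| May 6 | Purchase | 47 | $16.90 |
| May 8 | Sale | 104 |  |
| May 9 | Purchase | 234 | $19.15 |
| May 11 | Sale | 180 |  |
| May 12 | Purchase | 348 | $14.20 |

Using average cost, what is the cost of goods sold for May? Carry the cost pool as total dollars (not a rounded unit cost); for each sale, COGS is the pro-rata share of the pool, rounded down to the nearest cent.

After May 3: 120 on hand, pool $2,316.00 (≈ $19.3000 each)
After May 6: 167 on hand, pool $3,110.30 (≈ $18.6246 each)
May 8, sell 104: 104/167 × $3,110.30 → $1,936.95
After May 9: 297 on hand, pool $5,654.45 (≈ $19.0386 each)
May 11, sell 180: 180/297 × $5,654.45 → $3,426.93
After May 12: 465 on hand, pool $7,169.12 (≈ $15.4175 each)
Total COGS = $1,936.95 + $3,426.93 = $5,363.88
Ending inventory (cost pool remaining) = $7,169.12

COGS = $5,363.88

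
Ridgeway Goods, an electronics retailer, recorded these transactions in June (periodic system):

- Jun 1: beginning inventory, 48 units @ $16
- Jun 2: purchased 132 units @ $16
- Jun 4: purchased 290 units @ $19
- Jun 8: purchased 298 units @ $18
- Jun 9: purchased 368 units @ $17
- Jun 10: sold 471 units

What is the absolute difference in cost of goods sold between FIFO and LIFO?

FIFO COGS: 48 @ $16 + 132 @ $16 + 290 @ $19 + 1 @ $18 = $8,408
LIFO COGS: 368 @ $17 + 103 @ $18 = $8,110
Difference = |$8,408 − $8,110| = $298

$298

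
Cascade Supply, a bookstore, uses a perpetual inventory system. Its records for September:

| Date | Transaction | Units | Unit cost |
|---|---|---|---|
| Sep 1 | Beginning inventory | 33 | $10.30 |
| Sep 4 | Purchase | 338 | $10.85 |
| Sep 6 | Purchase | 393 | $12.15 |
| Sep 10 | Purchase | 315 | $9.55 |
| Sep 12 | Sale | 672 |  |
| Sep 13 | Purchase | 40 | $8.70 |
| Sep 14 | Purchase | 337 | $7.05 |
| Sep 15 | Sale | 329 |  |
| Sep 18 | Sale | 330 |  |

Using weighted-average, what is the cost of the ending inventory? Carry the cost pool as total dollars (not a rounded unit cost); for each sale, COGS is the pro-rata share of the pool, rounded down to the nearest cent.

Ending inventory = $1,143.38

After Sep 1: 33 on hand, pool $339.90 (≈ $10.3000 each)
After Sep 4: 371 on hand, pool $4,007.20 (≈ $10.8011 each)
After Sep 6: 764 on hand, pool $8,782.15 (≈ $11.4950 each)
After Sep 10: 1079 on hand, pool $11,790.40 (≈ $10.9272 each)
Sep 12, sell 672: 672/1079 × $11,790.40 → $7,343.04
After Sep 13: 447 on hand, pool $4,795.36 (≈ $10.7279 each)
After Sep 14: 784 on hand, pool $7,171.21 (≈ $9.1470 each)
Sep 15, sell 329: 329/784 × $7,171.21 → $3,009.34
Sep 18, sell 330: 330/455 × $4,161.87 → $3,018.49
Total COGS = $7,343.04 + $3,009.34 + $3,018.49 = $13,370.87
Ending inventory (cost pool remaining) = $1,143.38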